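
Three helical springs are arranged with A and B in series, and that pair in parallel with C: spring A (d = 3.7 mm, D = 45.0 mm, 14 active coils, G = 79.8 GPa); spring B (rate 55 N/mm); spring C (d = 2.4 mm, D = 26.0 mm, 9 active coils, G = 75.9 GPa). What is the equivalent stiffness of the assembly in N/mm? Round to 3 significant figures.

k_A = Gd⁴/(8D³N_a) = (79.8×10³)(3.7⁴)/(8·45.0³·14) = 1.4654 N/mm
k_C = Gd⁴/(8D³N_a) = (75.9×10³)(2.4⁴)/(8·26.0³·9) = 1.9899 N/mm
Springs A,B series: k_AB = 1/(1/1.4654+1/55) = 1.4274 N/mm; parallel with C: k_eq = 1.4274+1.9899 = 3.4173 N/mm

3.42 N/mm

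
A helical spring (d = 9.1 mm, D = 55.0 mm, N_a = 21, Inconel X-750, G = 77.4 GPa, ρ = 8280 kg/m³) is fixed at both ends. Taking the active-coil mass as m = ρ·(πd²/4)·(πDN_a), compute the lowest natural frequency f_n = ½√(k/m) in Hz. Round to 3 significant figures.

49.3 Hz

k = Gd⁴/(8D³N_a) = (77.4×10³)(9.1⁴)/(8·55.0³·21) = 18.989 N/mm = 18989 N/m
Wire length L = πDN_a = π·55.0·21 = 3628.5 mm
m = ρ·(πd²/4)·L = 8280 × 65.039×10⁻⁶ m² × 3.6285 m = 1.954 kg
f_n = ½√(k/m) = 0.5·√(18989/1.954) = 0.5·√(9717.9) = 49.29 Hz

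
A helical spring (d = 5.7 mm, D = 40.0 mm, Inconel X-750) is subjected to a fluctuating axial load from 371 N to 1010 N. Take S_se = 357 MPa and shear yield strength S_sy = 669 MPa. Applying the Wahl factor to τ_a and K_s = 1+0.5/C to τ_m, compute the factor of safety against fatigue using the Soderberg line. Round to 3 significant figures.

C = D/d = 40.0/5.7 = 7.0175; K_W = (4C−1)/(4C−4)+0.615/C = 1.2123; K_s = 1+0.5/C = 1.0713
F_a = (F_max−F_min)/2 = 319.5 N; F_m = (F_max+F_min)/2 = 690.5 N
τ_a = K_W·8F_aD/(πd³) = 1.2123 × 175.73 = 213.03 MPa
τ_m = K_s·8F_mD/(πd³) = 1.0713 × 379.79 = 406.85 MPa
Soderberg: 1/n_f = τ_a/S_se + τ_m/S_sy = 213.03/357 + 406.85/669 = 0.59673 + 0.60814 = 1.2049
n_f = 1/1.2049 = 0.83

0.830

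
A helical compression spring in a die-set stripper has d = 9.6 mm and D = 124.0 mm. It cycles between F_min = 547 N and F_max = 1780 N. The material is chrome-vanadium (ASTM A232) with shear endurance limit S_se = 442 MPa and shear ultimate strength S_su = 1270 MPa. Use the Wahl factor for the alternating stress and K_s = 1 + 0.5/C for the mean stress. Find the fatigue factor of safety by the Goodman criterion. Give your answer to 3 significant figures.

1.12

C = D/d = 124.0/9.6 = 12.9167; K_W = (4C−1)/(4C−4)+0.615/C = 1.1105; K_s = 1+0.5/C = 1.0387
F_a = (F_max−F_min)/2 = 616.5 N; F_m = (F_max+F_min)/2 = 1163.5 N
τ_a = K_W·8F_aD/(πd³) = 1.1105 × 220.03 = 244.35 MPa
τ_m = K_s·8F_mD/(πd³) = 1.0387 × 415.25 = 431.33 MPa
Goodman: 1/n_f = τ_a/S_se + τ_m/S_su = 244.35/442 + 431.33/1270 = 0.55284 + 0.33963 = 0.89247
n_f = 1/0.89247 = 1.12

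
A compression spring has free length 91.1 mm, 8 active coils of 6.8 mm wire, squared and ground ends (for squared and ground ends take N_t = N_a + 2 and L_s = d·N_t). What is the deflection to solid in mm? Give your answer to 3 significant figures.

23.1 mm

N_t = 10; L_s = 6.8·10 = 68 mm
δ_solid = L₀ − L_s = 91.1 − 68 = 23.1 mm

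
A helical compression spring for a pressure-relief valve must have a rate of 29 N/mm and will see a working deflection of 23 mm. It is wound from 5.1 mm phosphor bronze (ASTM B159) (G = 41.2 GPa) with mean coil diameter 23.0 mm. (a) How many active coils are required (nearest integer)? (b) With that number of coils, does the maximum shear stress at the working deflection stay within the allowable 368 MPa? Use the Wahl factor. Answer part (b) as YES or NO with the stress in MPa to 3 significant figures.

(a) 10 coils; (b) NO, τ_max = 393 MPa

N_a = Gd⁴/(8D³k) = (41.2×10³)(5.1⁴)/(8·23.0³·29) = 9.874 → N_a = 10
Actual rate k = Gd⁴/(8D³·10) = 28.635 N/mm
Working load F = kδ = 28.635·23 = 658.62 N
C = 23.0/5.1 = 4.5098; K_W = (4C−1)/(4C−4)+0.615/C = 1.3501
τ_max = K_W·8FD/(πd³) = 1.3501·290.8 = 392.59 MPa
τ_max > 368 MPa → exceeds allowable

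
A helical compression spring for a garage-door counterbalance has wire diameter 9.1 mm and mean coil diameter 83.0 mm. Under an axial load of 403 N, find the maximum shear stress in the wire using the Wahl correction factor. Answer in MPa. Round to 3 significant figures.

131 MPa

Spring index C = D/d = 83.0/9.1 = 9.1209
K_W = (4C−1)/(4C−4) + 0.615/C = 35.484/32.484 + 0.0674 = 1.1598
τ₀ = 8FD/(πd³) = 8·403·83.0/(π·9.1³) = 267592/2367.4 = 113.03 MPa
τ_max = K·τ₀ = 1.1598 × 113.03 = 131.09 MPa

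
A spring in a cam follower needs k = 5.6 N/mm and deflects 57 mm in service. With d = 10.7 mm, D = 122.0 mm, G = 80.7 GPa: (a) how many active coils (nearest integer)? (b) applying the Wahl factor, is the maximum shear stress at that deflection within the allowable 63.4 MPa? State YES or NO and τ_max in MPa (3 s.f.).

(a) 13 coils; (b) NO, τ_max = 91.2 MPa

N_a = Gd⁴/(8D³k) = (80.7×10³)(10.7⁴)/(8·122.0³·5.6) = 13 → N_a = 13
Actual rate k = Gd⁴/(8D³·13) = 5.6014 N/mm
Working load F = kδ = 5.6014·57 = 319.28 N
C = 122.0/10.7 = 11.4019; K_W = (4C−1)/(4C−4)+0.615/C = 1.1260
τ_max = K_W·8FD/(πd³) = 1.1260·80.969 = 91.175 MPa
τ_max > 63.4 MPa → exceeds allowable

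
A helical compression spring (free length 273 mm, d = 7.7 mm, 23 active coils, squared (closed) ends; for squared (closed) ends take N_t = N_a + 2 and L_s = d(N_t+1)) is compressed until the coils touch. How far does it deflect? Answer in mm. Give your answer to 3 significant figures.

N_t = 25; L_s = 7.7·26 = 200.2 mm
δ_solid = L₀ − L_s = 273 − 200.2 = 72.8 mm

72.8 mm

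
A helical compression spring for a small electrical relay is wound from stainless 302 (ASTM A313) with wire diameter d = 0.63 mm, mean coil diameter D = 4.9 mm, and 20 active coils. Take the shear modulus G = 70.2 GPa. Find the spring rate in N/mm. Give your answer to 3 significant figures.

0.587 N/mm

k = Gd⁴/(8D³N_a) = (70.2×10³ × 0.63⁴) / (8 × 4.9³ × 20)
  = 11058.6 / 18823.8 = 0.58748 N/mm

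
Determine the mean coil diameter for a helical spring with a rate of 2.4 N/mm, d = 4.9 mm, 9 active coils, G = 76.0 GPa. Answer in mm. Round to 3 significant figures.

D = (Gd⁴/(8N_a·k))^(1/3) = (76.0×10³·4.9⁴/(8·9·2.4))^(1/3)
  = (253544)^(1/3) = 63.2924 mm

63.3 mm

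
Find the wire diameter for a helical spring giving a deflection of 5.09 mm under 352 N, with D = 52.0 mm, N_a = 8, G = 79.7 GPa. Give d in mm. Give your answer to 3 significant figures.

Required rate k = F/δ = 352/5.09 = 69.155 N/mm
d = (8D³N_a·k / G)^(1/4) = (8·52.0³·8·69.155 / (79.7×10³))^0.25
  = (7808.3)^0.25 = 9.4002 mm

9.40 mm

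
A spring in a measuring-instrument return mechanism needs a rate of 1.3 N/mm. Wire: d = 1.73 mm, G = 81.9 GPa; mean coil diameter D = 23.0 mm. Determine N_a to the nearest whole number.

6

N_a = Gd⁴/(8D³k) = (81.9×10³ × 1.73⁴)/(8 × 23.0³ × 1.3)
    = 733615 / 126537 = 5.798 → 6 coils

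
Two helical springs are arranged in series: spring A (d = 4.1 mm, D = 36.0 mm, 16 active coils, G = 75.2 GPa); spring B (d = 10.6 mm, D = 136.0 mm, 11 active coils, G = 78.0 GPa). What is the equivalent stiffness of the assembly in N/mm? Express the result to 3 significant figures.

k_A = Gd⁴/(8D³N_a) = (75.2×10³)(4.1⁴)/(8·36.0³·16) = 3.5582 N/mm
k_B = Gd⁴/(8D³N_a) = (78.0×10³)(10.6⁴)/(8·136.0³·11) = 4.4486 N/mm
Series: 1/k_eq = 1/3.5582 + 1/4.4486 = 0.50583; k_eq = 1.9769 N/mm

1.98 N/mm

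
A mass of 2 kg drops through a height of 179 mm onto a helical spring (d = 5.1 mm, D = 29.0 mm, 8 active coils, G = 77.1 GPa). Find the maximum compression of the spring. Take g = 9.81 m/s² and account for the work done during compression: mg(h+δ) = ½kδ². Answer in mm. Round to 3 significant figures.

k = Gd⁴/(8D³N_a) = (77.1×10³)(5.1⁴)/(8·29.0³·8) = 33.417 N/mm
W = mg = 2 × 9.81 = 19.62 N
½kδ² − Wδ − Wh = 0 → δ = (W + √(W² + 2kWh))/k
δ = (19.62 + √(384.94 + 234716))/33.417 = (19.62 + 484.87)/33.417 = 15.097 mm

15.1 mm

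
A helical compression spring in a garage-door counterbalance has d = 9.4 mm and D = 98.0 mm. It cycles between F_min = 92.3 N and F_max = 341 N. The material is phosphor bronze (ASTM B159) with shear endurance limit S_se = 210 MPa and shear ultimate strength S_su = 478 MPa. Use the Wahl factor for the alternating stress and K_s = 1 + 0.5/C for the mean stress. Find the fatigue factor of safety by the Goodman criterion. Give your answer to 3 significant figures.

C = D/d = 98.0/9.4 = 10.4255; K_W = (4C−1)/(4C−4)+0.615/C = 1.1386; K_s = 1+0.5/C = 1.0480
F_a = (F_max−F_min)/2 = 124.35 N; F_m = (F_max+F_min)/2 = 216.65 N
τ_a = K_W·8F_aD/(πd³) = 1.1386 × 37.362 = 42.539 MPa
τ_m = K_s·8F_mD/(πd³) = 1.0480 × 65.094 = 68.216 MPa
Goodman: 1/n_f = τ_a/S_se + τ_m/S_su = 42.539/210 + 68.216/478 = 0.20257 + 0.14271 = 0.34528
n_f = 1/0.34528 = 2.896

2.90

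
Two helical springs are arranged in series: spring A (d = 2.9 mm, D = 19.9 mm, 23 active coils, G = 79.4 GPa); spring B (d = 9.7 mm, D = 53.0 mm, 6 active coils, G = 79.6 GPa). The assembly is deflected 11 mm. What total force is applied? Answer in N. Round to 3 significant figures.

k_A = Gd⁴/(8D³N_a) = (79.4×10³)(2.9⁴)/(8·19.9³·23) = 3.8729 N/mm
k_B = Gd⁴/(8D³N_a) = (79.6×10³)(9.7⁴)/(8·53.0³·6) = 98.612 N/mm
Series: 1/k_eq = 1/3.8729 + 1/98.612 = 0.26835; k_eq = 3.7265 N/mm
F = k_eq·δ = 3.7265·11 = 40.992 N

41.0 N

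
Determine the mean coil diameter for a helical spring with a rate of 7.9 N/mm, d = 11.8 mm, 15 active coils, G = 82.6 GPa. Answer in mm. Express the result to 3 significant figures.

D = (Gd⁴/(8N_a·k))^(1/3) = (82.6×10³·11.8⁴/(8·15·7.9))^(1/3)
  = (1.68927e+06)^(1/3) = 119.0968 mm

119 mm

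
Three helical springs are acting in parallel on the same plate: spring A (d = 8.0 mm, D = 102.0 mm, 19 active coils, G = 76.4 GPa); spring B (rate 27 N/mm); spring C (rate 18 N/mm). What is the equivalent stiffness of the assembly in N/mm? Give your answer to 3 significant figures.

46.9 N/mm

k_A = Gd⁴/(8D³N_a) = (76.4×10³)(8.0⁴)/(8·102.0³·19) = 1.94 N/mm
Parallel: k_eq = 1.94 + 27 + 18 = 46.94 N/mm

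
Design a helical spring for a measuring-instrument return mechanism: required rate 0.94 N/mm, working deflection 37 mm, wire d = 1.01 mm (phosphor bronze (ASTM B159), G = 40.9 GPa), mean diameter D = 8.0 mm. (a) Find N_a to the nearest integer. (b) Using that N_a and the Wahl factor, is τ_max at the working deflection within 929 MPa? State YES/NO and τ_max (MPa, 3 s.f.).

(a) 11 coils; (b) YES, τ_max = 820 MPa

N_a = Gd⁴/(8D³k) = (40.9×10³)(1.01⁴)/(8·8.0³·0.94) = 11.05 → N_a = 11
Actual rate k = Gd⁴/(8D³·11) = 0.94462 N/mm
Working load F = kδ = 0.94462·37 = 34.951 N
C = 8.0/1.01 = 7.9208; K_W = (4C−1)/(4C−4)+0.615/C = 1.1860
τ_max = K_W·8FD/(πd³) = 1.1860·691.07 = 819.62 MPa
τ_max ≤ 929 MPa → acceptable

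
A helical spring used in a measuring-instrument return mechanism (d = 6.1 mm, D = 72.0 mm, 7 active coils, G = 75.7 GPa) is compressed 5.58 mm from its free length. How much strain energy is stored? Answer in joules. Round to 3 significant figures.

0.0781 J

k = Gd⁴/(8D³N_a) = (75.7×10³)(6.1⁴)/(8·72.0³·7) = 5.0145 N/mm
U = ½kδ² = 0.5 × 5.0145 × 5.58² = 78.067 N·mm = 0.078067 J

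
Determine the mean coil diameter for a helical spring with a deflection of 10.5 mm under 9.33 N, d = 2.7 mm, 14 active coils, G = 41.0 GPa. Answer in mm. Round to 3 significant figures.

Required rate k = F/δ = 9.33/10.5 = 0.88857 N/mm
D = (Gd⁴/(8N_a·k))^(1/3) = (41.0×10³·2.7⁴/(8·14·0.88857))^(1/3)
  = (21894.2)^(1/3) = 27.9754 mm

28.0 mm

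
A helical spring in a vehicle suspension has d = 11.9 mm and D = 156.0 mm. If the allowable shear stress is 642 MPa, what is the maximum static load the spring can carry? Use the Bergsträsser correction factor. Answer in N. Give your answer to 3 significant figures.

2470 N

C = D/d = 156.0/11.9 = 13.1092
K_B = (4C+2)/(4C−3) = 54.437/49.437 = 1.1011
τ_max = K·8FD/(πd³) → F_max = τ_allow·πd³/(8DK)
F_max = 642·π·11.9³/(8·156.0·1.1011) = 3.3988e+06/1374.2 = 2473.3 N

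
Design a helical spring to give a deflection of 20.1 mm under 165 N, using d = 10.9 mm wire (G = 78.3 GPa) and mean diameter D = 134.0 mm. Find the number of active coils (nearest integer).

7

Required rate k = F/δ = 165/20.1 = 8.209 N/mm
N_a = Gd⁴/(8D³k) = (78.3×10³ × 10.9⁴)/(8 × 134.0³ × 8.209)
    = 1.10527e+09 / 1.58013e+08 = 6.995 → 7 coils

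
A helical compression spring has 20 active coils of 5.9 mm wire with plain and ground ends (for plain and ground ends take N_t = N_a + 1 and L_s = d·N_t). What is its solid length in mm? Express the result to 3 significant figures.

124 mm

plain and ground ends: N_t = N_a + 1 = 20 + 1 = 21
L_s = d·N_t = 5.9 × 21 = 123.9 mm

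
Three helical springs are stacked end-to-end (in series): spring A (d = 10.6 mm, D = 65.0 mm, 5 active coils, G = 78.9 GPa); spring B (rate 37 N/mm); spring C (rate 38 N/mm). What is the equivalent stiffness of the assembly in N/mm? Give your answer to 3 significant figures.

15.5 N/mm

k_A = Gd⁴/(8D³N_a) = (78.9×10³)(10.6⁴)/(8·65.0³·5) = 90.678 N/mm
Series: 1/k_eq = 1/90.678 + 1/37 + 1/38 = 0.064371; k_eq = 15.535 N/mm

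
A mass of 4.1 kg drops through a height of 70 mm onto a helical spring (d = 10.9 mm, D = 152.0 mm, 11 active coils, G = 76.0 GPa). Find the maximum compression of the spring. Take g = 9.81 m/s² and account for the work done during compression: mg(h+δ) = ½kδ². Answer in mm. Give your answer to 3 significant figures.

53.5 mm

k = Gd⁴/(8D³N_a) = (76.0×10³)(10.9⁴)/(8·152.0³·11) = 3.4714 N/mm
W = mg = 4.1 × 9.81 = 40.221 N
½kδ² − Wδ − Wh = 0 → δ = (W + √(W² + 2kWh))/k
δ = (40.221 + √(1617.7 + 19547.3))/3.4714 = (40.221 + 145.48)/3.4714 = 53.495 mm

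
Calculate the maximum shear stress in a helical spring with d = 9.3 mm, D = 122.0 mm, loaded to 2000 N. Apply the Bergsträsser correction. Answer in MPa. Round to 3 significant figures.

851 MPa

Spring index C = D/d = 122.0/9.3 = 13.1183
K_B = (4C+2)/(4C−3) = 54.473/49.473 = 1.1011
τ₀ = 8FD/(πd³) = 8·2000·122.0/(π·9.3³) = 1.952e+06/2527 = 772.47 MPa
τ_max = K·τ₀ = 1.1011 × 772.47 = 850.54 MPa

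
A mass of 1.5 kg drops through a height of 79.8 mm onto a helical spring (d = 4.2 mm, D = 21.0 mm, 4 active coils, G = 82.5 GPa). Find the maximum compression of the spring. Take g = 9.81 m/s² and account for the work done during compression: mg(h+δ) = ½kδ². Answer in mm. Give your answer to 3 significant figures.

k = Gd⁴/(8D³N_a) = (82.5×10³)(4.2⁴)/(8·21.0³·4) = 86.625 N/mm
W = mg = 1.5 × 9.81 = 14.715 N
½kδ² − Wδ − Wh = 0 → δ = (W + √(W² + 2kWh))/k
δ = (14.715 + √(216.53 + 203440))/86.625 = (14.715 + 451.28)/86.625 = 5.3795 mm

5.38 mm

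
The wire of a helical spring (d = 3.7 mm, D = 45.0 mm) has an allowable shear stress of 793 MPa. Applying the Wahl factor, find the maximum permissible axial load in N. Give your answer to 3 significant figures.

314 N

C = D/d = 45.0/3.7 = 12.1622
K_W = (4C−1)/(4C−4) + 0.615/C = 47.649/44.649 + 0.0506 = 1.1178
τ_max = K·8FD/(πd³) → F_max = τ_allow·πd³/(8DK)
F_max = 793·π·3.7³/(8·45.0·1.1178) = 1.2619e+05/402.39 = 313.6 N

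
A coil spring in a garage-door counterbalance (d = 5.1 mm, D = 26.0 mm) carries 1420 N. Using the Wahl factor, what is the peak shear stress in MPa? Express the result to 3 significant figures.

Spring index C = D/d = 26.0/5.1 = 5.0980
K_W = (4C−1)/(4C−4) + 0.615/C = 19.392/16.392 + 0.1206 = 1.3036
τ₀ = 8FD/(πd³) = 8·1420·26.0/(π·5.1³) = 295360/416.74 = 708.75 MPa
τ_max = K·τ₀ = 1.3036 × 708.75 = 923.96 MPa

924 MPa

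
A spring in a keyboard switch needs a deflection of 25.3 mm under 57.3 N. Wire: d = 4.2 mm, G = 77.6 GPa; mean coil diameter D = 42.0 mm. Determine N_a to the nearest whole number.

18

Required rate k = F/δ = 57.3/25.3 = 2.2648 N/mm
N_a = Gd⁴/(8D³k) = (77.6×10³ × 4.2⁴)/(8 × 42.0³ × 2.2648)
    = 2.41468e+07 / 1.34237e+06 = 17.99 → 18 coils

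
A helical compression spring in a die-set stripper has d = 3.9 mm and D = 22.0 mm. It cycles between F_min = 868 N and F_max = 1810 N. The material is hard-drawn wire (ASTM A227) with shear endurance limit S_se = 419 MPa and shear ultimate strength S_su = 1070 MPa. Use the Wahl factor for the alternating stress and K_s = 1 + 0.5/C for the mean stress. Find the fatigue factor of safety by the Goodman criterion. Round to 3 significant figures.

C = D/d = 22.0/3.9 = 5.6410; K_W = (4C−1)/(4C−4)+0.615/C = 1.2706; K_s = 1+0.5/C = 1.0886
F_a = (F_max−F_min)/2 = 471 N; F_m = (F_max+F_min)/2 = 1339 N
τ_a = K_W·8F_aD/(πd³) = 1.2706 × 444.83 = 565.21 MPa
τ_m = K_s·8F_mD/(πd³) = 1.0886 × 1264.6 = 1376.7 MPa
Goodman: 1/n_f = τ_a/S_se + τ_m/S_su = 565.21/419 + 1376.7/1070 = 1.34894 + 1.28661 = 2.6356
n_f = 1/2.6356 = 0.3794

0.379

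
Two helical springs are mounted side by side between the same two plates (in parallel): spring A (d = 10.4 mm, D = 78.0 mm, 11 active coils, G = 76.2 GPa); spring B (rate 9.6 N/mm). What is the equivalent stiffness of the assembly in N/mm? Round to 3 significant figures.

k_A = Gd⁴/(8D³N_a) = (76.2×10³)(10.4⁴)/(8·78.0³·11) = 21.346 N/mm
Parallel: k_eq = 21.346 + 9.6 = 30.946 N/mm

30.9 N/mm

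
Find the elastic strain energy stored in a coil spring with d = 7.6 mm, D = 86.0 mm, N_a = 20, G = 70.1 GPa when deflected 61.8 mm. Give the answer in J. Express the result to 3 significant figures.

4.39 J

k = Gd⁴/(8D³N_a) = (70.1×10³)(7.6⁴)/(8·86.0³·20) = 2.298 N/mm
U = ½kδ² = 0.5 × 2.298 × 61.8² = 4388.4 N·mm = 4.3884 J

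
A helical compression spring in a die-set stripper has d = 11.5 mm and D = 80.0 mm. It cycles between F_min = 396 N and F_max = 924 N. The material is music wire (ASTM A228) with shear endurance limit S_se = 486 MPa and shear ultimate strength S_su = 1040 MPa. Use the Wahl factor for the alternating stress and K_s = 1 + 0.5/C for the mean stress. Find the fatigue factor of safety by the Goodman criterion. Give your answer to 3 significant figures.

5.57

C = D/d = 80.0/11.5 = 6.9565; K_W = (4C−1)/(4C−4)+0.615/C = 1.2143; K_s = 1+0.5/C = 1.0719
F_a = (F_max−F_min)/2 = 264 N; F_m = (F_max+F_min)/2 = 660 N
τ_a = K_W·8F_aD/(πd³) = 1.2143 × 35.362 = 42.941 MPa
τ_m = K_s·8F_mD/(πd³) = 1.0719 × 88.406 = 94.76 MPa
Goodman: 1/n_f = τ_a/S_se + τ_m/S_su = 42.941/486 + 94.76/1040 = 0.08836 + 0.09112 = 0.17947
n_f = 1/0.17947 = 5.572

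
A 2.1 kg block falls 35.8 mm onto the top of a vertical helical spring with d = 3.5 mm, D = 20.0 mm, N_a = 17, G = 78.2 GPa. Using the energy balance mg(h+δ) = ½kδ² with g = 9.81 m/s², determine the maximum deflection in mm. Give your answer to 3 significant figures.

k = Gd⁴/(8D³N_a) = (78.2×10³)(3.5⁴)/(8·20.0³·17) = 10.786 N/mm
W = mg = 2.1 × 9.81 = 20.601 N
½kδ² − Wδ − Wh = 0 → δ = (W + √(W² + 2kWh))/k
δ = (20.601 + √(424.4 + 15909.3))/10.786 = (20.601 + 127.8)/10.786 = 13.759 mm

13.8 mm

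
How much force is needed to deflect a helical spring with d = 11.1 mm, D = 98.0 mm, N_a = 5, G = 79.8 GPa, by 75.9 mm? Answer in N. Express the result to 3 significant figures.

k = Gd⁴/(8D³N_a) = (79.8×10³)(11.1⁴)/(8·98.0³·5) = 32.178 N/mm
F = k·δ = 32.178 × 75.9 = 2442.3 N

2440 N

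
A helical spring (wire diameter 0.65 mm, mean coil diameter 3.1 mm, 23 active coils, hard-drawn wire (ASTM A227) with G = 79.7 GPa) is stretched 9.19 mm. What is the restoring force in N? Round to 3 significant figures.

k = Gd⁴/(8D³N_a) = (79.7×10³)(0.65⁴)/(8·3.1³·23) = 2.5954 N/mm
F = k·δ = 2.5954 × 9.19 = 23.852 N

23.9 N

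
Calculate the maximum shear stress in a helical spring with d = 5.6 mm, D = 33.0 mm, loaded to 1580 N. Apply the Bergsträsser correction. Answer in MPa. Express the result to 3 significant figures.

Spring index C = D/d = 33.0/5.6 = 5.8929
K_B = (4C+2)/(4C−3) = 25.571/20.571 = 1.2431
τ₀ = 8FD/(πd³) = 8·1580·33.0/(π·5.6³) = 417120/551.71 = 756.04 MPa
τ_max = K·τ₀ = 1.2431 × 756.04 = 939.8 MPa

940 MPa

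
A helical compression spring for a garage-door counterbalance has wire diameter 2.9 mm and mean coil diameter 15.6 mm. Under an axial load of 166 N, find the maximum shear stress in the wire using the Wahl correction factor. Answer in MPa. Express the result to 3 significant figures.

Spring index C = D/d = 15.6/2.9 = 5.3793
K_W = (4C−1)/(4C−4) + 0.615/C = 20.517/17.517 + 0.1143 = 1.2856
τ₀ = 8FD/(πd³) = 8·166·15.6/(π·2.9³) = 20716.8/76.62 = 270.38 MPa
τ_max = K·τ₀ = 1.2856 × 270.38 = 347.6 MPa

348 MPa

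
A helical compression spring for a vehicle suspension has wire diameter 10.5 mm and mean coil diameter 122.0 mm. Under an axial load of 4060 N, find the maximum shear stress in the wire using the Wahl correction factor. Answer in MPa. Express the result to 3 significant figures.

1220 MPa

Spring index C = D/d = 122.0/10.5 = 11.6190
K_W = (4C−1)/(4C−4) + 0.615/C = 45.476/42.476 + 0.0529 = 1.1236
τ₀ = 8FD/(πd³) = 8·4060·122.0/(π·10.5³) = 3.96256e+06/3636.8 = 1089.6 MPa
τ_max = K·τ₀ = 1.1236 × 1089.6 = 1224.2 MPa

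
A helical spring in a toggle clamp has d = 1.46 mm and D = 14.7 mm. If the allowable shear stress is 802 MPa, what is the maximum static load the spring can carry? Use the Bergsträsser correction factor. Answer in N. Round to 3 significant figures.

C = D/d = 14.7/1.46 = 10.0685
K_B = (4C+2)/(4C−3) = 42.274/37.274 = 1.1341
τ_max = K·8FD/(πd³) → F_max = τ_allow·πd³/(8DK)
F_max = 802·π·1.46³/(8·14.7·1.1341) = 7841.2/133.38 = 58.791 N

58.8 N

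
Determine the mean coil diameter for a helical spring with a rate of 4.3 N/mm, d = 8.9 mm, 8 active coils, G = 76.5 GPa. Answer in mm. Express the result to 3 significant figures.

120 mm

D = (Gd⁴/(8N_a·k))^(1/3) = (76.5×10³·8.9⁴/(8·8·4.3))^(1/3)
  = (1.74411e+06)^(1/3) = 120.3717 mm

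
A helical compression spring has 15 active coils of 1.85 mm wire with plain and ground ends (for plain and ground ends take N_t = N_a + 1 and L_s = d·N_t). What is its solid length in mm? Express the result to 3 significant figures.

plain and ground ends: N_t = N_a + 1 = 15 + 1 = 16
L_s = d·N_t = 1.85 × 16 = 29.6 mm

29.6 mm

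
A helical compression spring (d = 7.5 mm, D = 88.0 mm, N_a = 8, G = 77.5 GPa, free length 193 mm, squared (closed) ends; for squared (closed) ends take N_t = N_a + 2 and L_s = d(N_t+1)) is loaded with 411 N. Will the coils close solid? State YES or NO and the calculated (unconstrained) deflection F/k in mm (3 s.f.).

k = Gd⁴/(8D³N_a) = (77.5×10³)(7.5⁴)/(8·88.0³·8) = 5.6224 N/mm
N_t = 10; L_s = 7.5·11 = 82.5 mm; δ_solid = L₀ − L_s = 193 − 82.5 = 110.5 mm
δ = F/k = 411/5.6224 = 73.101 mm
δ < δ_solid → spring does not go solid

NO, δ = 73.1 mm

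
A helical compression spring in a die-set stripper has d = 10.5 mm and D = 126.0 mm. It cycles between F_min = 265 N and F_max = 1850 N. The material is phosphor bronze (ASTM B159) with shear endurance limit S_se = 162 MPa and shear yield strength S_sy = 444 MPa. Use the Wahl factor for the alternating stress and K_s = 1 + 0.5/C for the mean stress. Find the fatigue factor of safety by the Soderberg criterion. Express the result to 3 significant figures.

C = D/d = 126.0/10.5 = 12.0000; K_W = (4C−1)/(4C−4)+0.615/C = 1.1194; K_s = 1+0.5/C = 1.0417
F_a = (F_max−F_min)/2 = 792.5 N; F_m = (F_max+F_min)/2 = 1057.5 N
τ_a = K_W·8F_aD/(πd³) = 1.1194 × 219.66 = 245.89 MPa
τ_m = K_s·8F_mD/(πd³) = 1.0417 × 293.1 = 305.32 MPa
Soderberg: 1/n_f = τ_a/S_se + τ_m/S_sy = 245.89/162 + 305.32/444 = 1.51784 + 0.68765 = 2.2055
n_f = 1/2.2055 = 0.4534

0.453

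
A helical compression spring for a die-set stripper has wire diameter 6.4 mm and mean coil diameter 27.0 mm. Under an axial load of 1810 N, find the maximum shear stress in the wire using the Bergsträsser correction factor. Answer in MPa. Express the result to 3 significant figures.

646 MPa

Spring index C = D/d = 27.0/6.4 = 4.2188
K_B = (4C+2)/(4C−3) = 18.875/13.875 = 1.3604
τ₀ = 8FD/(πd³) = 8·1810·27.0/(π·6.4³) = 390960/823.55 = 474.73 MPa
τ_max = K·τ₀ = 1.3604 × 474.73 = 645.8 MPa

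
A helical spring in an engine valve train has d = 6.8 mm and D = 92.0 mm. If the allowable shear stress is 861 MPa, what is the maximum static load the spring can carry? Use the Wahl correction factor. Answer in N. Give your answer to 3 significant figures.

C = D/d = 92.0/6.8 = 13.5294
K_W = (4C−1)/(4C−4) + 0.615/C = 53.118/50.118 + 0.0455 = 1.1053
τ_max = K·8FD/(πd³) → F_max = τ_allow·πd³/(8DK)
F_max = 861·π·6.8³/(8·92.0·1.1053) = 8.5051e+05/813.51 = 1045.5 N

1050 N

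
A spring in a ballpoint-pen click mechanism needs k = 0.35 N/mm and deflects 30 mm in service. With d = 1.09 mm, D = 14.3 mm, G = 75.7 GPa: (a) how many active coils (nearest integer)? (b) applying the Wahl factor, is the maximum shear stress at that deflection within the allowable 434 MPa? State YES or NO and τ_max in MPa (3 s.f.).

(a) 13 coils; (b) YES, τ_max = 329 MPa

N_a = Gd⁴/(8D³k) = (75.7×10³)(1.09⁴)/(8·14.3³·0.35) = 13.05 → N_a = 13
Actual rate k = Gd⁴/(8D³·13) = 0.35137 N/mm
Working load F = kδ = 0.35137·30 = 10.541 N
C = 14.3/1.09 = 13.1193; K_W = (4C−1)/(4C−4)+0.615/C = 1.1088
τ_max = K_W·8FD/(πd³) = 1.1088·296.4 = 328.64 MPa
τ_max ≤ 434 MPa → acceptable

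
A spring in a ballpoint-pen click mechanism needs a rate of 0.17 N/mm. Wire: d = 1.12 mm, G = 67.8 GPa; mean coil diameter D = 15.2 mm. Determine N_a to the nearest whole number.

N_a = Gd⁴/(8D³k) = (67.8×10³ × 1.12⁴)/(8 × 15.2³ × 0.17)
    = 106685 / 4776.06 = 22.34 → 22 coils

22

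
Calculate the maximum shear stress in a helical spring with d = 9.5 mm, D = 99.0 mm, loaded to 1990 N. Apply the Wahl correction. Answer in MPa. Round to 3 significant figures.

Spring index C = D/d = 99.0/9.5 = 10.4211
K_W = (4C−1)/(4C−4) + 0.615/C = 40.684/37.684 + 0.0590 = 1.1386
τ₀ = 8FD/(πd³) = 8·1990·99.0/(π·9.5³) = 1.57608e+06/2693.5 = 585.14 MPa
τ_max = K·τ₀ = 1.1386 × 585.14 = 666.25 MPa

666 MPa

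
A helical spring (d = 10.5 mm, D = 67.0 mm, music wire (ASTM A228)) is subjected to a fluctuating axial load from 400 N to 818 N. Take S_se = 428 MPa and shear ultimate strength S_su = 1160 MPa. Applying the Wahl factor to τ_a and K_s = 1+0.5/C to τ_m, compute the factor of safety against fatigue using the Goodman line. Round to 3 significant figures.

5.80

C = D/d = 67.0/10.5 = 6.3810; K_W = (4C−1)/(4C−4)+0.615/C = 1.2358; K_s = 1+0.5/C = 1.0784
F_a = (F_max−F_min)/2 = 209 N; F_m = (F_max+F_min)/2 = 609 N
τ_a = K_W·8F_aD/(πd³) = 1.2358 × 30.803 = 38.065 MPa
τ_m = K_s·8F_mD/(πd³) = 1.0784 × 89.756 = 96.789 MPa
Goodman: 1/n_f = τ_a/S_se + τ_m/S_su = 38.065/428 + 96.789/1160 = 0.08894 + 0.08344 = 0.17238
n_f = 1/0.17238 = 5.801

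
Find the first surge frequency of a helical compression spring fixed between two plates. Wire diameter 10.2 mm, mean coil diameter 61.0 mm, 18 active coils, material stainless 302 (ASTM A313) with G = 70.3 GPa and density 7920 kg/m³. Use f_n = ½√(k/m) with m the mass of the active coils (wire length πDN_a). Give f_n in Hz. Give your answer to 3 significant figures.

51.1 Hz

k = Gd⁴/(8D³N_a) = (70.3×10³)(10.2⁴)/(8·61.0³·18) = 23.281 N/mm = 23281 N/m
Wire length L = πDN_a = π·61.0·18 = 3449.5 mm
m = ρ·(πd²/4)·L = 7920 × 81.713×10⁻⁶ m² × 3.4495 m = 2.2324 kg
f_n = ½√(k/m) = 0.5·√(23281/2.2324) = 0.5·√(10429) = 51.061 Hz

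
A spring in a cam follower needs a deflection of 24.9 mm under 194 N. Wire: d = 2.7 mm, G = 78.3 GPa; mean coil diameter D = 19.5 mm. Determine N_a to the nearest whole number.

Required rate k = F/δ = 194/24.9 = 7.7912 N/mm
N_a = Gd⁴/(8D³k) = (78.3×10³ × 2.7⁴)/(8 × 19.5³ × 7.7912)
    = 4.16118e+06 / 462164 = 9.004 → 9 coils

9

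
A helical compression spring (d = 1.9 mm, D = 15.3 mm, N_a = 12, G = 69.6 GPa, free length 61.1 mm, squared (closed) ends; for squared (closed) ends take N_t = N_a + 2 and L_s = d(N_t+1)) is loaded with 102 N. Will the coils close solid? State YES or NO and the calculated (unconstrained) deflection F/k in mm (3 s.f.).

YES, δ = 38.7 mm

k = Gd⁴/(8D³N_a) = (69.6×10³)(1.9⁴)/(8·15.3³·12) = 2.638 N/mm
N_t = 14; L_s = 1.9·15 = 28.5 mm; δ_solid = L₀ − L_s = 61.1 − 28.5 = 32.6 mm
δ = F/k = 102/2.638 = 38.665 mm
δ ≥ δ_solid → spring goes solid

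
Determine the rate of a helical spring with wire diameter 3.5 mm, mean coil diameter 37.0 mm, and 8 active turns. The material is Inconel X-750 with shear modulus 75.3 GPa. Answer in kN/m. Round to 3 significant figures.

3.49 kN/m

k = Gd⁴/(8D³N_a) = (75.3×10³ × 3.5⁴) / (8 × 37.0³ × 8)
  = 1.12997e+07 / 3.24179e+06 = 3.4856 N/mm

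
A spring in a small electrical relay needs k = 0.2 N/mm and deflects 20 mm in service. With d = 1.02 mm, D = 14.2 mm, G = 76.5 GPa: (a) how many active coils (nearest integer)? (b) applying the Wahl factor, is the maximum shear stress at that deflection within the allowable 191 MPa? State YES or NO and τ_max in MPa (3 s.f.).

(a) 18 coils; (b) YES, τ_max = 151 MPa

N_a = Gd⁴/(8D³k) = (76.5×10³)(1.02⁴)/(8·14.2³·0.2) = 18.07 → N_a = 18
Actual rate k = Gd⁴/(8D³·18) = 0.20083 N/mm
Working load F = kδ = 0.20083·20 = 4.0167 N
C = 14.2/1.02 = 13.9216; K_W = (4C−1)/(4C−4)+0.615/C = 1.1022
τ_max = K_W·8FD/(πd³) = 1.1022·136.87 = 150.86 MPa
τ_max ≤ 191 MPa → acceptable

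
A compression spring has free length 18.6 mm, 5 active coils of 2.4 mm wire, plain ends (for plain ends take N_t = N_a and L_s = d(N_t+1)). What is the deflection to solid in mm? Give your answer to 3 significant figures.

4.20 mm

N_t = 5; L_s = 2.4·6 = 14.4 mm
δ_solid = L₀ − L_s = 18.6 − 14.4 = 4.2 mm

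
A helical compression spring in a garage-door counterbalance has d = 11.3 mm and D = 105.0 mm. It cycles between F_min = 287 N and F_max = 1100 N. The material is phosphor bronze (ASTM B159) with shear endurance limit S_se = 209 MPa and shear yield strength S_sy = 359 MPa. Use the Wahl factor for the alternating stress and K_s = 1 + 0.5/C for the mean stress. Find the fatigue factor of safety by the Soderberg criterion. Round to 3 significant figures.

1.26

C = D/d = 105.0/11.3 = 9.2920; K_W = (4C−1)/(4C−4)+0.615/C = 1.1566; K_s = 1+0.5/C = 1.0538
F_a = (F_max−F_min)/2 = 406.5 N; F_m = (F_max+F_min)/2 = 693.5 N
τ_a = K_W·8F_aD/(πd³) = 1.1566 × 75.328 = 87.127 MPa
τ_m = K_s·8F_mD/(πd³) = 1.0538 × 128.51 = 135.43 MPa
Soderberg: 1/n_f = τ_a/S_se + τ_m/S_sy = 87.127/209 + 135.43/359 = 0.41687 + 0.37723 = 0.79411
n_f = 1/0.79411 = 1.259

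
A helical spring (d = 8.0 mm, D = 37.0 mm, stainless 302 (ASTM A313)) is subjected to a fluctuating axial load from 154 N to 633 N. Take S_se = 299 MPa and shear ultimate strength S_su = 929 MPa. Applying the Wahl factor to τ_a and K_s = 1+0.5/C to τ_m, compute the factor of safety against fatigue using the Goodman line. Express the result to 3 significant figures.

3.52

C = D/d = 37.0/8.0 = 4.6250; K_W = (4C−1)/(4C−4)+0.615/C = 1.3399; K_s = 1+0.5/C = 1.1081
F_a = (F_max−F_min)/2 = 239.5 N; F_m = (F_max+F_min)/2 = 393.5 N
τ_a = K_W·8F_aD/(πd³) = 1.3399 × 44.073 = 59.053 MPa
τ_m = K_s·8F_mD/(πd³) = 1.1081 × 72.413 = 80.241 MPa
Goodman: 1/n_f = τ_a/S_se + τ_m/S_su = 59.053/299 + 80.241/929 = 0.19750 + 0.08637 = 0.28387
n_f = 1/0.28387 = 3.523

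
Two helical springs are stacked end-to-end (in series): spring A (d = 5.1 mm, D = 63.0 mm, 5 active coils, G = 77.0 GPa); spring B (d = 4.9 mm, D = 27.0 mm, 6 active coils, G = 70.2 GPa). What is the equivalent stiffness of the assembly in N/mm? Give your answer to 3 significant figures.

4.64 N/mm

k_A = Gd⁴/(8D³N_a) = (77.0×10³)(5.1⁴)/(8·63.0³·5) = 5.2082 N/mm
k_B = Gd⁴/(8D³N_a) = (70.2×10³)(4.9⁴)/(8·27.0³·6) = 42.834 N/mm
Series: 1/k_eq = 1/5.2082 + 1/42.834 = 0.21535; k_eq = 4.6436 N/mm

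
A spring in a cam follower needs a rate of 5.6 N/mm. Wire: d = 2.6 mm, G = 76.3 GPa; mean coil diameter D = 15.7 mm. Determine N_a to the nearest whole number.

N_a = Gd⁴/(8D³k) = (76.3×10³ × 2.6⁴)/(8 × 15.7³ × 5.6)
    = 3.48673e+06 / 173371 = 20.11 → 20 coils

20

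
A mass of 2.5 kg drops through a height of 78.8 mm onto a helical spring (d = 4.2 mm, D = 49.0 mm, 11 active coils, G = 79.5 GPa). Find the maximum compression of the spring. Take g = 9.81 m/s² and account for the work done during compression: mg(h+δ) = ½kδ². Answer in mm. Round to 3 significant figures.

51.8 mm

k = Gd⁴/(8D³N_a) = (79.5×10³)(4.2⁴)/(8·49.0³·11) = 2.3894 N/mm
W = mg = 2.5 × 9.81 = 24.525 N
½kδ² − Wδ − Wh = 0 → δ = (W + √(W² + 2kWh))/k
δ = (24.525 + √(601.48 + 9235.46))/2.3894 = (24.525 + 99.181)/2.3894 = 51.772 mm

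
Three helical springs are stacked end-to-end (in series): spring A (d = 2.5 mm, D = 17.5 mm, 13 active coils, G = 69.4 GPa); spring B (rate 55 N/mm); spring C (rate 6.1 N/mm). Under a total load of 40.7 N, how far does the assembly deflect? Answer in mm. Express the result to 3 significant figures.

k_A = Gd⁴/(8D³N_a) = (69.4×10³)(2.5⁴)/(8·17.5³·13) = 4.8638 N/mm
Series: 1/k_eq = 1/4.8638 + 1/55 + 1/6.1 = 0.38772; k_eq = 2.5792 N/mm
δ = F/k_eq = 40.7/2.5792 = 15.78 mm

15.8 mm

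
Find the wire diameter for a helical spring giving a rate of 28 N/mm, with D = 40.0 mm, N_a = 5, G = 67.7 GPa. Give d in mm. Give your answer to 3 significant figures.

5.70 mm

d = (8D³N_a·k / G)^(1/4) = (8·40.0³·5·28 / (67.7×10³))^0.25
  = (1058.8)^0.25 = 5.7043 mm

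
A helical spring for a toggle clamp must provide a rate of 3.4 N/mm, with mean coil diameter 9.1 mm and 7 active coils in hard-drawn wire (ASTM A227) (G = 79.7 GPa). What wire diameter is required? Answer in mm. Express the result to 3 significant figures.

d = (8D³N_a·k / G)^(1/4) = (8·9.1³·7·3.4 / (79.7×10³))^0.25
  = (1.8002)^0.25 = 1.1583 mm

1.16 mm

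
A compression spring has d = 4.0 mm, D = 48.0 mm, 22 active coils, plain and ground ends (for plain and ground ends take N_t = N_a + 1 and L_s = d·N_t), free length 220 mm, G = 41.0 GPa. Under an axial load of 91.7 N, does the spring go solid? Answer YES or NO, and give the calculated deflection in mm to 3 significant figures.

YES, δ = 170 mm

k = Gd⁴/(8D³N_a) = (41.0×10³)(4.0⁴)/(8·48.0³·22) = 0.53925 N/mm
N_t = 23; L_s = 4.0·23 = 92 mm; δ_solid = L₀ − L_s = 220 − 92 = 128 mm
δ = F/k = 91.7/0.53925 = 170.05 mm
δ ≥ δ_solid → spring goes solid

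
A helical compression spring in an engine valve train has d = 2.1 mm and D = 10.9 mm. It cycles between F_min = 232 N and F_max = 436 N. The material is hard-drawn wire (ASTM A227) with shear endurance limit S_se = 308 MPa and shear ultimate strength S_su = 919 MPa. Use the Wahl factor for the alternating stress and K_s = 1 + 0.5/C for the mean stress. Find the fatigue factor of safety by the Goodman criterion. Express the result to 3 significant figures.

0.403

C = D/d = 10.9/2.1 = 5.1905; K_W = (4C−1)/(4C−4)+0.615/C = 1.2975; K_s = 1+0.5/C = 1.0963
F_a = (F_max−F_min)/2 = 102 N; F_m = (F_max+F_min)/2 = 334 N
τ_a = K_W·8F_aD/(πd³) = 1.2975 × 305.71 = 396.65 MPa
τ_m = K_s·8F_mD/(πd³) = 1.0963 × 1001 = 1097.5 MPa
Goodman: 1/n_f = τ_a/S_se + τ_m/S_su = 396.65/308 + 1097.5/919 = 1.28781 + 1.19421 = 2.482
n_f = 1/2.482 = 0.4029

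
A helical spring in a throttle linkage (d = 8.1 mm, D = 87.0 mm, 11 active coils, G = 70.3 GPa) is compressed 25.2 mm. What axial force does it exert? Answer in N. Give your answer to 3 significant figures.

132 N

k = Gd⁴/(8D³N_a) = (70.3×10³)(8.1⁴)/(8·87.0³·11) = 5.2222 N/mm
F = k·δ = 5.2222 × 25.2 = 131.6 N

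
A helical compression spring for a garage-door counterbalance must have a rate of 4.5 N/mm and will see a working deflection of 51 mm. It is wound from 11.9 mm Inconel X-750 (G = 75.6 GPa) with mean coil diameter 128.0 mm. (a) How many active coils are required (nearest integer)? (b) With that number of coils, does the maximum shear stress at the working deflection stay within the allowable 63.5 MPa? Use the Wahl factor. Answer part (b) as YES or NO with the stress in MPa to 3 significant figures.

N_a = Gd⁴/(8D³k) = (75.6×10³)(11.9⁴)/(8·128.0³·4.5) = 20.08 → N_a = 20
Actual rate k = Gd⁴/(8D³·20) = 4.5181 N/mm
Working load F = kδ = 4.5181·51 = 230.43 N
C = 128.0/11.9 = 10.7563; K_W = (4C−1)/(4C−4)+0.615/C = 1.1340
τ_max = K_W·8FD/(πd³) = 1.1340·44.57 = 50.544 MPa
τ_max ≤ 63.5 MPa → acceptable

(a) 20 coils; (b) YES, τ_max = 50.5 MPa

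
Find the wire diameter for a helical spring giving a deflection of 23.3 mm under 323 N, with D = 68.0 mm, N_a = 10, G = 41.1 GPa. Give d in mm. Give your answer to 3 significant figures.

Required rate k = F/δ = 323/23.3 = 13.863 N/mm
d = (8D³N_a·k / G)^(1/4) = (8·68.0³·10·13.863 / (41.1×10³))^0.25
  = (8484.4)^0.25 = 9.5974 mm

9.60 mm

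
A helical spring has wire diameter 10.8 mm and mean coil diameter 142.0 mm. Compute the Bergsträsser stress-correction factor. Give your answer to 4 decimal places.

1.1008

C = D/d = 142.0/10.8 = 13.1481
K_B = (4C+2)/(4C−3) = 54.593/49.593 = 1.1008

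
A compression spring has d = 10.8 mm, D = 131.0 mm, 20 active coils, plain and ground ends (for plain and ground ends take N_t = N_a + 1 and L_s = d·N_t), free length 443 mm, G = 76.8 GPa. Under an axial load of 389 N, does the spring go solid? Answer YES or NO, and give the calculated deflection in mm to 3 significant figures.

k = Gd⁴/(8D³N_a) = (76.8×10³)(10.8⁴)/(8·131.0³·20) = 2.9048 N/mm
N_t = 21; L_s = 10.8·21 = 226.8 mm; δ_solid = L₀ − L_s = 443 − 226.8 = 216.2 mm
δ = F/k = 389/2.9048 = 133.91 mm
δ < δ_solid → spring does not go solid

NO, δ = 134 mm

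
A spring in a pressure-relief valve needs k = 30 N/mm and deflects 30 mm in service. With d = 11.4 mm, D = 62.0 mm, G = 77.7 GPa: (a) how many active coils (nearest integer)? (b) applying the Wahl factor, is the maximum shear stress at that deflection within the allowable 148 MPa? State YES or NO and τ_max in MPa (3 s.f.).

(a) 23 coils; (b) YES, τ_max = 123 MPa

N_a = Gd⁴/(8D³k) = (77.7×10³)(11.4⁴)/(8·62.0³·30) = 22.94 → N_a = 23
Actual rate k = Gd⁴/(8D³·23) = 29.926 N/mm
Working load F = kδ = 29.926·30 = 897.78 N
C = 62.0/11.4 = 5.4386; K_W = (4C−1)/(4C−4)+0.615/C = 1.2821
τ_max = K_W·8FD/(πd³) = 1.2821·95.672 = 122.66 MPa
τ_max ≤ 148 MPa → acceptable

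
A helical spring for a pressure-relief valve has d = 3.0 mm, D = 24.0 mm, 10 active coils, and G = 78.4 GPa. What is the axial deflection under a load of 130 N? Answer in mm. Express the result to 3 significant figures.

22.6 mm

k = Gd⁴/(8D³N_a) = (78.4×10³)(3.0⁴)/(8·24.0³·10) = 5.7422 N/mm
δ = F/k = 130 / 5.7422 = 22.639 mm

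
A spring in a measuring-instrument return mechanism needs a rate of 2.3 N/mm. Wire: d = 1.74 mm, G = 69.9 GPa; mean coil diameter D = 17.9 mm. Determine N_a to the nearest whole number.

6

N_a = Gd⁴/(8D³k) = (69.9×10³ × 1.74⁴)/(8 × 17.9³ × 2.3)
    = 640729 / 105530 = 6.072 → 6 coils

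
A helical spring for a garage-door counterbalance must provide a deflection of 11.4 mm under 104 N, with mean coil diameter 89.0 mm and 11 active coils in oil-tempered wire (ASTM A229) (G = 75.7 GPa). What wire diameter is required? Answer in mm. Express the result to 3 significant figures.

Required rate k = F/δ = 104/11.4 = 9.1228 N/mm
d = (8D³N_a·k / G)^(1/4) = (8·89.0³·11·9.1228 / (75.7×10³))^0.25
  = (7476.3)^0.25 = 9.2987 mm

9.30 mm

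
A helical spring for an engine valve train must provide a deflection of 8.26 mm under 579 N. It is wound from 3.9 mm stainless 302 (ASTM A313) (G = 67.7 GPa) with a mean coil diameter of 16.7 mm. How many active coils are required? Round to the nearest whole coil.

Required rate k = F/δ = 579/8.26 = 70.097 N/mm
N_a = Gd⁴/(8D³k) = (67.7×10³ × 3.9⁴)/(8 × 16.7³ × 70.097)
    = 1.5662e+07 / 2.61179e+06 = 5.997 → 6 coils

6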